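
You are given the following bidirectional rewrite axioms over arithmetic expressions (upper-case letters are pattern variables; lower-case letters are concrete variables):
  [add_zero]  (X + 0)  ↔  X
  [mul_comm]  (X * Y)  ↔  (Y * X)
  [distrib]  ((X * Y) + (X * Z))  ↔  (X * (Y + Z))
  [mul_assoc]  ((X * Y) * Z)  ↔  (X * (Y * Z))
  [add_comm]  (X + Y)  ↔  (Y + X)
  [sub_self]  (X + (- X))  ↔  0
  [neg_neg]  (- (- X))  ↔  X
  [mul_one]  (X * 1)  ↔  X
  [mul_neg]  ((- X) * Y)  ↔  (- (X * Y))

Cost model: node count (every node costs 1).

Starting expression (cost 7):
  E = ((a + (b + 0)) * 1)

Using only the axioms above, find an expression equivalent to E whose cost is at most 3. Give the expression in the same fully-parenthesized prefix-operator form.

(a + b)   [cost 3]

step 1: mul_one (→) rewrites ((a + (b + 0)) * 1) into (a + (b + 0))
step 2: add_zero (→) rewrites (b + 0) into b, reaching cost 3 (bound 3)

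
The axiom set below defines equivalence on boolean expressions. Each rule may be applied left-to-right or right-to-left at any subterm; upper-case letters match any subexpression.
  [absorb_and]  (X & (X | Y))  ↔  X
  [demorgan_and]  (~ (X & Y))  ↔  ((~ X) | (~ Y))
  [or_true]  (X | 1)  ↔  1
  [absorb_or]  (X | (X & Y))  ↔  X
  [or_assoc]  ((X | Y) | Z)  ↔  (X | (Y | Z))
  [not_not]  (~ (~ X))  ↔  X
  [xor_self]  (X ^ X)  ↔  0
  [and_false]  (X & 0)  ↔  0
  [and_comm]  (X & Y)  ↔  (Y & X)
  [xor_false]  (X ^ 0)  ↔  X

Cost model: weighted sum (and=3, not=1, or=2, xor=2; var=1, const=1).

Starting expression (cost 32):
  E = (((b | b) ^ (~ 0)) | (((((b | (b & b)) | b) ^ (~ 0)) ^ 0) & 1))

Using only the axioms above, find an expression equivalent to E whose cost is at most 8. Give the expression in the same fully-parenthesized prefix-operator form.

1. [absorb_or →] (b | (b & b))  →  b;  E = (((b | b) ^ (~ 0)) | ((((b | b) ^ (~ 0)) ^ 0) & 1))
2. [xor_false →] (((b | b) ^ (~ 0)) ^ 0)  →  ((b | b) ^ (~ 0));  E = (((b | b) ^ (~ 0)) | (((b | b) ^ (~ 0)) & 1))
3. [absorb_or →] (((b | b) ^ (~ 0)) | (((b | b) ^ (~ 0)) & 1))  →  ((b | b) ^ (~ 0));  cost 8 ≤ 8, done

((b | b) ^ (~ 0))   [cost 8]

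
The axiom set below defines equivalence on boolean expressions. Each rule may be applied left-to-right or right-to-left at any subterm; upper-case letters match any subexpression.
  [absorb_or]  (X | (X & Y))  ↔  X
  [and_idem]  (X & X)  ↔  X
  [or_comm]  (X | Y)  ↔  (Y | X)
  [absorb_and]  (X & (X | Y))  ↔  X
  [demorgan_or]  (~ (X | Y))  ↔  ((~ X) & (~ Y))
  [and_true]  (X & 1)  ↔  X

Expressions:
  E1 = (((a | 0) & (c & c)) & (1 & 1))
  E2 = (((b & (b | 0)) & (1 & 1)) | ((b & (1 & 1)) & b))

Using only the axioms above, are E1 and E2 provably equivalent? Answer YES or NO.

The axioms are sound identities: if E1 ↔* E2 then E1 and E2 evaluate identically under any assignment.
Under a=0, b=1, c=0: E1 evaluates to 0, E2 to 1. Distinct ⇒ no rewrite sequence connects them.

NO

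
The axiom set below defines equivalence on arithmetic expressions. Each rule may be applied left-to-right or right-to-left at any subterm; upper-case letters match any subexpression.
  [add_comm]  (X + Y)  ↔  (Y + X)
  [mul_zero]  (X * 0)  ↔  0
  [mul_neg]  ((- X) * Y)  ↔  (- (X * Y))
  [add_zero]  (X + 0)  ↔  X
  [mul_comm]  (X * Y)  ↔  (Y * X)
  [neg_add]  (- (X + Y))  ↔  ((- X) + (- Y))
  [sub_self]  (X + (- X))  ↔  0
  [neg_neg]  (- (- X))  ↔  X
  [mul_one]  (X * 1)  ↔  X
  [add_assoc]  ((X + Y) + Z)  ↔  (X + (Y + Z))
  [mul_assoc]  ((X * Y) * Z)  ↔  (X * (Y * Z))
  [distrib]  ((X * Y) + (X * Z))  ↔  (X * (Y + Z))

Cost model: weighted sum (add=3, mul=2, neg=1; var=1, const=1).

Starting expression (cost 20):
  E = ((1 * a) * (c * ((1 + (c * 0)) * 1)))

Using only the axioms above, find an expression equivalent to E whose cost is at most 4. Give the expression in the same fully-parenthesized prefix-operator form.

(1) ((1 + (c * 0)) * 1)  =[mul_one →]=  (1 + (c * 0))    ⊢ ((1 * a) * (c * (1 + (c * 0))))
(2) (c * 0)  =[mul_zero →]=  0    ⊢ ((1 * a) * (c * (1 + 0)))
(3) (1 * a)  =[mul_comm →]=  (a * 1)    ⊢ ((a * 1) * (c * (1 + 0)))
(4) (1 + 0)  =[add_zero →]=  1    ⊢ ((a * 1) * (c * 1))
(5) (a * 1)  =[mul_one →]=  a    ⊢ (a * (c * 1))
(6) (c * 1)  =[mul_one →]=  c    ⊢ cost 4, within 4

(a * c)   [cost 4]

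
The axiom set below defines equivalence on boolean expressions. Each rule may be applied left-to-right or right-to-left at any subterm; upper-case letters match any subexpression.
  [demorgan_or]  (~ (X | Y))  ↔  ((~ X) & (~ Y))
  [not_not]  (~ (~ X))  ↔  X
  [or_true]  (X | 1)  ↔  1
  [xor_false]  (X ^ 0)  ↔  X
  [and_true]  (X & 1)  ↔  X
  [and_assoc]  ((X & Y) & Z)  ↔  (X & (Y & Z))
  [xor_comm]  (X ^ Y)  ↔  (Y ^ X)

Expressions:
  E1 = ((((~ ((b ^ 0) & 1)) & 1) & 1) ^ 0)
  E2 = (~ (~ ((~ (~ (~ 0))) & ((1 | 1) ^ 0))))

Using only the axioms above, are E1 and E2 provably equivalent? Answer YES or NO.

NO

All listed rules preserve value, hence provable equivalence implies equal values everywhere; look for a separating assignment.
b=1 gives E1 ↦ 0, E2 ↦ 1; values differ ⇒ not provably equivalent.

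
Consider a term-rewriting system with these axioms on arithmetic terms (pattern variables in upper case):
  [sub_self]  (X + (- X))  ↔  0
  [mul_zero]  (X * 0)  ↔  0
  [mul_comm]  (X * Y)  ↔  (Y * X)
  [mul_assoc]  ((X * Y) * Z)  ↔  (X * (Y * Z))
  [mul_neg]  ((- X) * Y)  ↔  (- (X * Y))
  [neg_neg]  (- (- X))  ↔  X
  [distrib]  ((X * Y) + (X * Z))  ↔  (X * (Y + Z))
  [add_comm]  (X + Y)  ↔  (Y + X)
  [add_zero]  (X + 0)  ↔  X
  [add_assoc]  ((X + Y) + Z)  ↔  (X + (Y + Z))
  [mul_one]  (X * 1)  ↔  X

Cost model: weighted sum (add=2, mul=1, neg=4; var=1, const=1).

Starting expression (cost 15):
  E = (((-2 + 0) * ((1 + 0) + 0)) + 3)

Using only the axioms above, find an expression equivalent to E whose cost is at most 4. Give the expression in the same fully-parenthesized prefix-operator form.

1. [add_zero →] ((1 + 0) + 0)  →  (1 + 0);  E = (((-2 + 0) * (1 + 0)) + 3)
2. [add_zero →] (-2 + 0)  →  -2;  E = ((-2 * (1 + 0)) + 3)
3. [add_zero →] (1 + 0)  →  1;  E = ((-2 * 1) + 3)
4. [add_comm →] ((-2 * 1) + 3)  →  (3 + (-2 * 1))
5. [mul_one →] (-2 * 1)  →  -2;  cost 4 ≤ 4, done

(3 + -2)   [cost 4]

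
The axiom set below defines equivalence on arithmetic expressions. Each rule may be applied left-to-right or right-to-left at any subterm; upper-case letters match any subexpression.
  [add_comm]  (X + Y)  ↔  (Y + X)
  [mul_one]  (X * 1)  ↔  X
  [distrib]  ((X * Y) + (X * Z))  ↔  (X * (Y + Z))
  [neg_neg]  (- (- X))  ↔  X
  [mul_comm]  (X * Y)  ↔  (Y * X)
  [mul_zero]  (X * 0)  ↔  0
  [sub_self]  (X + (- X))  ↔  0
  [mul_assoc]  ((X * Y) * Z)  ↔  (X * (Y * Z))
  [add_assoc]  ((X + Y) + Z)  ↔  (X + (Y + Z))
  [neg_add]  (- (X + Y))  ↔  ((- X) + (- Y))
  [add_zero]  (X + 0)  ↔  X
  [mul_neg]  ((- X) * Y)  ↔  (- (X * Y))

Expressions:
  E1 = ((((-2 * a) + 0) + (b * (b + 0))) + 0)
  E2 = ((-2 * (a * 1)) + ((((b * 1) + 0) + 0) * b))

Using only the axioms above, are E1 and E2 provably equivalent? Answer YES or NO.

step 1: add_zero (→) rewrites ((-2 * a) + 0) into (-2 * a), now (((-2 * a) + (b * (b + 0))) + 0)
step 2: add_zero (→) rewrites (b + 0) into b, now (((-2 * a) + (b * b)) + 0)
step 3: add_zero (→) rewrites (((-2 * a) + (b * b)) + 0) into ((-2 * a) + (b * b))
step 4: add_zero (←) rewrites b into (b + 0), now ((-2 * a) + ((b + 0) * b))
step 5: mul_one (←) rewrites a into (a * 1), now ((-2 * (a * 1)) + ((b + 0) * b))
step 6: mul_one (←) rewrites b into (b * 1), now ((-2 * (a * 1)) + (((b * 1) + 0) * b))
step 7: add_zero (←) rewrites (b * 1) into ((b * 1) + 0), which is E2

YES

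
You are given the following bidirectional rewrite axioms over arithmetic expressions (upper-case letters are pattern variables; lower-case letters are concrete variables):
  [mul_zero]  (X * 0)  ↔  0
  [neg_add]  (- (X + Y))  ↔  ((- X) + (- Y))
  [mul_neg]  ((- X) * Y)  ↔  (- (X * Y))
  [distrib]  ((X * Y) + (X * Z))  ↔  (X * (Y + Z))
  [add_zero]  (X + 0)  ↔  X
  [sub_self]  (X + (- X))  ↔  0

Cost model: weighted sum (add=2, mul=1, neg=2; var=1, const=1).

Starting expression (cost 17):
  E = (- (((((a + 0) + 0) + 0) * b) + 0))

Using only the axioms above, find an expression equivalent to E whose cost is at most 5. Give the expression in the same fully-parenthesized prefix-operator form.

(- (a * b))   [cost 5]

(1) (a + 0)  =[add_zero →]=  a    ⊢ (- ((((a + 0) + 0) * b) + 0))
(2) ((((a + 0) + 0) * b) + 0)  =[add_zero →]=  (((a + 0) + 0) * b)    ⊢ (- (((a + 0) + 0) * b))
(3) ((a + 0) + 0)  =[add_zero →]=  (a + 0)    ⊢ (- ((a + 0) * b))
(4) (a + 0)  =[add_zero →]=  a    ⊢ cost 5, within 5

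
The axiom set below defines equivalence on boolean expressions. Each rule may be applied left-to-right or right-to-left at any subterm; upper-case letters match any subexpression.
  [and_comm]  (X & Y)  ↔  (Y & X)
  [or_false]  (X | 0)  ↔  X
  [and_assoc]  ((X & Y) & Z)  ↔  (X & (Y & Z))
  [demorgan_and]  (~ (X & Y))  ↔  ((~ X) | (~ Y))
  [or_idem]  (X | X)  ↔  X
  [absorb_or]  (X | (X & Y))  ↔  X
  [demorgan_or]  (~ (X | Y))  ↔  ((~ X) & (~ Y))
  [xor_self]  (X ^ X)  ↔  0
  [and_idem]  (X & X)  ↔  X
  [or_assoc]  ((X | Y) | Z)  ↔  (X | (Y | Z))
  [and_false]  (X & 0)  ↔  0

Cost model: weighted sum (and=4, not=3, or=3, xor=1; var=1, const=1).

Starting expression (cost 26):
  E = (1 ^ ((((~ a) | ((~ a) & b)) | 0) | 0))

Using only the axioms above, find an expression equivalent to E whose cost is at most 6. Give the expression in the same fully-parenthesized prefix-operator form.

(1 ^ (~ a))   [cost 6]

(1) ((~ a) | ((~ a) & b))  =[absorb_or →]=  (~ a)    ⊢ (1 ^ (((~ a) | 0) | 0))
(2) (((~ a) | 0) | 0)  =[or_false →]=  ((~ a) | 0)    ⊢ (1 ^ ((~ a) | 0))
(3) ((~ a) | 0)  =[or_false →]=  (~ a)    ⊢ cost 6, within 6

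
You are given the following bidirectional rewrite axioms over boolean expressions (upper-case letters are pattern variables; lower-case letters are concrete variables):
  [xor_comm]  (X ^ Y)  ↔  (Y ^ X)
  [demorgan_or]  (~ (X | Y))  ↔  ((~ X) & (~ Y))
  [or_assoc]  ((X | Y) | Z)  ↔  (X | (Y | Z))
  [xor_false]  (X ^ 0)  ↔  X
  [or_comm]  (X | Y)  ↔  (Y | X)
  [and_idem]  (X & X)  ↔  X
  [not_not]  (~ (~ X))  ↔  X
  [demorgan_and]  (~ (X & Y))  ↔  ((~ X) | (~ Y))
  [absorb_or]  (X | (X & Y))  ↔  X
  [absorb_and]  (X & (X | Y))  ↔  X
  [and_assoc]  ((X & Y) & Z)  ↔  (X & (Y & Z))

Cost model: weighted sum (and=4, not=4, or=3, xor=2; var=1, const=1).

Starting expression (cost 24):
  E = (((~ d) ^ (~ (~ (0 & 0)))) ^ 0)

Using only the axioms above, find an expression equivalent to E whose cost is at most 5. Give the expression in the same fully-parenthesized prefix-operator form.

(~ d)   [cost 5]

(1) (0 & 0)  =[and_idem →]=  0    ⊢ (((~ d) ^ (~ (~ 0))) ^ 0)
(2) (~ (~ 0))  =[not_not →]=  0    ⊢ (((~ d) ^ 0) ^ 0)
(3) ((~ d) ^ 0)  =[xor_false →]=  (~ d)    ⊢ ((~ d) ^ 0)
(4) ((~ d) ^ 0)  =[xor_false →]=  (~ d)    ⊢ cost 5, within 5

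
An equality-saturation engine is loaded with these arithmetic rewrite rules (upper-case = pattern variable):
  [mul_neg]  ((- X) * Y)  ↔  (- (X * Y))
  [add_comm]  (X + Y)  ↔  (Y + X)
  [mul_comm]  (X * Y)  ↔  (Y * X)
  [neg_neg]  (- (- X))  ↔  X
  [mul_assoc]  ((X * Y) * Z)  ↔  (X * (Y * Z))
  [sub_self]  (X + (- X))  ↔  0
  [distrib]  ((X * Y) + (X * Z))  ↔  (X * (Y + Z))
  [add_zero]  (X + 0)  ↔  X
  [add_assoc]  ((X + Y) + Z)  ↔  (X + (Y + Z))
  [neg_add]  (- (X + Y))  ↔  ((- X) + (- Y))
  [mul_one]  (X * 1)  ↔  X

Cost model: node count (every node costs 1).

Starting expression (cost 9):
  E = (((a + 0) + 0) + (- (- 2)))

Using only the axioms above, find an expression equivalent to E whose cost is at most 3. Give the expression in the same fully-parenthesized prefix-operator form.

1. [neg_neg →] (- (- 2))  →  2;  E = (((a + 0) + 0) + 2)
2. [add_zero →] ((a + 0) + 0)  →  (a + 0);  E = ((a + 0) + 2)
3. [add_zero →] (a + 0)  →  a;  cost 3 ≤ 3, done

(a + 2)   [cost 3]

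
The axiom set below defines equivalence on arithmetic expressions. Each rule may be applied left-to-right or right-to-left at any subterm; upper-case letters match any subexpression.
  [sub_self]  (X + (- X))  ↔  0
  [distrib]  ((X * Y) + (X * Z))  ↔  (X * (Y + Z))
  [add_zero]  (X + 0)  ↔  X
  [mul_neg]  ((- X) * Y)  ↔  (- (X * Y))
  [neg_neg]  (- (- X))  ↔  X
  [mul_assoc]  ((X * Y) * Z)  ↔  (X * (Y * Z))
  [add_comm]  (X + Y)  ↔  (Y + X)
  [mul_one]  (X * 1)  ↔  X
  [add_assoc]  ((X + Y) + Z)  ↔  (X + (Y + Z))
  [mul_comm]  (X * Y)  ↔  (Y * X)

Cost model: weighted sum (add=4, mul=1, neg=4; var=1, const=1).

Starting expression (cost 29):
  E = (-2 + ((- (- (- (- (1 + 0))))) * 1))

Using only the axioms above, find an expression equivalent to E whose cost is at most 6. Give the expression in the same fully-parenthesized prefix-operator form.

step 1: neg_neg (→) rewrites (- (- (- (- (1 + 0))))) into (- (- (1 + 0))), now (-2 + ((- (- (1 + 0))) * 1))
step 2: neg_neg (→) rewrites (- (- (1 + 0))) into (1 + 0), now (-2 + ((1 + 0) * 1))
step 3: add_comm (→) rewrites (-2 + ((1 + 0) * 1)) into (((1 + 0) * 1) + -2)
step 4: add_zero (→) rewrites (1 + 0) into 1, now ((1 * 1) + -2)
step 5: mul_one (→) rewrites (1 * 1) into 1, reaching cost 6 (bound 6)

(1 + -2)   [cost 6]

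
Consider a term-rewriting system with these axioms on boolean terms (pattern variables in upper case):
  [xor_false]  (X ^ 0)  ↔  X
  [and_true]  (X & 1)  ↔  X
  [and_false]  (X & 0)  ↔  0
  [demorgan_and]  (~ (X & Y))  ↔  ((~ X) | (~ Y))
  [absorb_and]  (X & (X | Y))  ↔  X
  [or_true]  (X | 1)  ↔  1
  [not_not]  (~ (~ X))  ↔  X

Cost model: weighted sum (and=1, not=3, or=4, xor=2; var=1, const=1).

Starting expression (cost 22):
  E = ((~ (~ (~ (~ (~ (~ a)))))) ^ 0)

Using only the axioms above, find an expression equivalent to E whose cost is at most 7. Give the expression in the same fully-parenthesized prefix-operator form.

(1) (~ (~ (~ (~ a))))  =[not_not →]=  (~ (~ a))    ⊢ ((~ (~ (~ (~ a)))) ^ 0)
(2) (~ (~ (~ (~ a))))  =[not_not →]=  (~ (~ a))    ⊢ ((~ (~ a)) ^ 0)
(3) ((~ (~ a)) ^ 0)  =[xor_false →]=  (~ (~ a))    ⊢ cost 7, within 7

(~ (~ a))   [cost 7]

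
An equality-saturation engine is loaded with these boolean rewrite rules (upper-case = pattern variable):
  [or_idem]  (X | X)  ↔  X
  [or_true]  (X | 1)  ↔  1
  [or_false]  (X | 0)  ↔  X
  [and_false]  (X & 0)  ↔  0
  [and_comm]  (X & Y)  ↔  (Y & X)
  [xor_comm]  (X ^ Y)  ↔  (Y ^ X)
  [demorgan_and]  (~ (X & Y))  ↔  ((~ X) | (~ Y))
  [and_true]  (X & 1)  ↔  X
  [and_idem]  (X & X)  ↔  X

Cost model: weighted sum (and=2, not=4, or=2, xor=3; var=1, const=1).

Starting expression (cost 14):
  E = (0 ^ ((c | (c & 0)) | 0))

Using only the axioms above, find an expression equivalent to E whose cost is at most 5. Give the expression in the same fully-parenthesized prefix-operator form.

1. [or_false →] ((c | (c & 0)) | 0)  →  (c | (c & 0));  E = (0 ^ (c | (c & 0)))
2. [and_false →] (c & 0)  →  0;  E = (0 ^ (c | 0))
3. [xor_comm →] (0 ^ (c | 0))  →  ((c | 0) ^ 0)
4. [or_false →] (c | 0)  →  c;  cost 5 ≤ 5, done

(c ^ 0)   [cost 5]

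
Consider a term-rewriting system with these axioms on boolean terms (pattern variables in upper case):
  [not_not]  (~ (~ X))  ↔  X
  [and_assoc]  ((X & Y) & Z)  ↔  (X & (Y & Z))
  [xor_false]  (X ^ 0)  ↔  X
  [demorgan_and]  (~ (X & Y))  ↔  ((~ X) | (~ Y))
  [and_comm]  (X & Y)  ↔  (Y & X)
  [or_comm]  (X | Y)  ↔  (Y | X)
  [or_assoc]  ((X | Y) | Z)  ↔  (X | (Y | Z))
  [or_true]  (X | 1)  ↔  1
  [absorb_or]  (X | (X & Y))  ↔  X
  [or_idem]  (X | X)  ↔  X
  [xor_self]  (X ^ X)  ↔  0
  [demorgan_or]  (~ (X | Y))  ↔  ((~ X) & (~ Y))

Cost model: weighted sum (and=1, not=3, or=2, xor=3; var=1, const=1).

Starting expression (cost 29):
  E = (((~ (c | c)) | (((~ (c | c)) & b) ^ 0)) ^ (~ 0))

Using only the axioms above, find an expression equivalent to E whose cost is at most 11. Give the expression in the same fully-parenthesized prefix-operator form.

step 1: xor_false (→) rewrites (((~ (c | c)) & b) ^ 0) into ((~ (c | c)) & b), now (((~ (c | c)) | ((~ (c | c)) & b)) ^ (~ 0))
step 2: absorb_or (→) rewrites ((~ (c | c)) | ((~ (c | c)) & b)) into (~ (c | c)), now ((~ (c | c)) ^ (~ 0))
step 3: or_idem (→) rewrites (c | c) into c, reaching cost 11 (bound 11)

((~ c) ^ (~ 0))   [cost 11]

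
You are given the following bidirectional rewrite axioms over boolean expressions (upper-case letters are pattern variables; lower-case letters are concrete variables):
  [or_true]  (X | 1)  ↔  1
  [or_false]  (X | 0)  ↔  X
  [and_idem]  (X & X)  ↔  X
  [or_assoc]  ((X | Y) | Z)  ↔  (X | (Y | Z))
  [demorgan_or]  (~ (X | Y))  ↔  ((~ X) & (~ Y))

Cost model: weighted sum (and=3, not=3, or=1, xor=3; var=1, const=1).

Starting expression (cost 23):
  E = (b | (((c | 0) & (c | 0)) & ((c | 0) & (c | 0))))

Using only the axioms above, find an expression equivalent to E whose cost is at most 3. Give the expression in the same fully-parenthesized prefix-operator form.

(b | c)   [cost 3]

(1) (((c | 0) & (c | 0)) & ((c | 0) & (c | 0)))  =[and_idem →]=  ((c | 0) & (c | 0))    ⊢ (b | ((c | 0) & (c | 0)))
(2) ((c | 0) & (c | 0))  =[and_idem →]=  (c | 0)    ⊢ (b | (c | 0))
(3) (c | 0)  =[or_false →]=  c    ⊢ cost 3, within 3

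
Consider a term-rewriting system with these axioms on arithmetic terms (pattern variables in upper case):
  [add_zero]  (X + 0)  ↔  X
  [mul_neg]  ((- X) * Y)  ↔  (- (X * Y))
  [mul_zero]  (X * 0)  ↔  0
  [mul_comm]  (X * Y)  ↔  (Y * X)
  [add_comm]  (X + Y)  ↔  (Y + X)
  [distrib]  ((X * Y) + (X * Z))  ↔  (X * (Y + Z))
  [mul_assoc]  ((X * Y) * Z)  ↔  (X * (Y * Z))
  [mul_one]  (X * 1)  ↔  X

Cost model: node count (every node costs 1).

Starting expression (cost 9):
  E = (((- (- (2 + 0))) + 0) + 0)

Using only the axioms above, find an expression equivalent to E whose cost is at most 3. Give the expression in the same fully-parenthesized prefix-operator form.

(- (- 2))   [cost 3]

step 1: add_zero (→) rewrites (((- (- (2 + 0))) + 0) + 0) into ((- (- (2 + 0))) + 0)
step 2: add_zero (→) rewrites ((- (- (2 + 0))) + 0) into (- (- (2 + 0)))
step 3: add_zero (→) rewrites (2 + 0) into 2, reaching cost 3 (bound 3)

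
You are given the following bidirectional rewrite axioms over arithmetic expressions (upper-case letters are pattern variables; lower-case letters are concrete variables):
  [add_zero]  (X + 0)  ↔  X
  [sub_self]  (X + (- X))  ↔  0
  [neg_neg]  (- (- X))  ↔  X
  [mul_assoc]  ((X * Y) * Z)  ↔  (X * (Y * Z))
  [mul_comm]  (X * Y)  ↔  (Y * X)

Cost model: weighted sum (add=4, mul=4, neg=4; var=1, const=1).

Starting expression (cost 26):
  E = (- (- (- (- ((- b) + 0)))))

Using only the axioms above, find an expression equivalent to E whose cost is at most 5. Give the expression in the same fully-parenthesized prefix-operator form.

(- b)   [cost 5]

(1) (- (- ((- b) + 0)))  =[neg_neg →]=  ((- b) + 0)    ⊢ (- (- ((- b) + 0)))
(2) (- (- ((- b) + 0)))  =[neg_neg →]=  ((- b) + 0)
(3) ((- b) + 0)  =[add_zero →]=  (- b)    ⊢ cost 5, within 5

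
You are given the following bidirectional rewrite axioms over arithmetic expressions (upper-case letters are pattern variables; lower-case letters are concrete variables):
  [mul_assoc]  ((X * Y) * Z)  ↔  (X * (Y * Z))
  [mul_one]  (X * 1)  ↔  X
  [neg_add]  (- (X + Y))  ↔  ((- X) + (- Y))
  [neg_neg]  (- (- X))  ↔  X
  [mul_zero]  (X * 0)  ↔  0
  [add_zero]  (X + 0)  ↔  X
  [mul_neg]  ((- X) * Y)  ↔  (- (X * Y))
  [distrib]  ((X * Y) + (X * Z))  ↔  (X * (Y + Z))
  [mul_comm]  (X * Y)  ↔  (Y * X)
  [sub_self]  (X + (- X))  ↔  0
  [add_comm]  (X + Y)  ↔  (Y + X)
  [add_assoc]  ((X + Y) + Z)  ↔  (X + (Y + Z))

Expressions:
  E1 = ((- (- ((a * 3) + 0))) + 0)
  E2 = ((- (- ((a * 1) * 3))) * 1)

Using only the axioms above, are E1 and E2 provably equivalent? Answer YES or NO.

step 1: add_zero (→) rewrites ((a * 3) + 0) into (a * 3), now ((- (- (a * 3))) + 0)
step 2: neg_neg (→) rewrites (- (- (a * 3))) into (a * 3), now ((a * 3) + 0)
step 3: add_zero (→) rewrites ((a * 3) + 0) into (a * 3)
step 4: mul_one (←) rewrites (a * 3) into ((a * 3) * 1)
step 5: mul_one (←) rewrites a into (a * 1), now (((a * 1) * 3) * 1)
step 6: neg_neg (←) rewrites ((a * 1) * 3) into (- (- ((a * 1) * 3))), which is E2

YES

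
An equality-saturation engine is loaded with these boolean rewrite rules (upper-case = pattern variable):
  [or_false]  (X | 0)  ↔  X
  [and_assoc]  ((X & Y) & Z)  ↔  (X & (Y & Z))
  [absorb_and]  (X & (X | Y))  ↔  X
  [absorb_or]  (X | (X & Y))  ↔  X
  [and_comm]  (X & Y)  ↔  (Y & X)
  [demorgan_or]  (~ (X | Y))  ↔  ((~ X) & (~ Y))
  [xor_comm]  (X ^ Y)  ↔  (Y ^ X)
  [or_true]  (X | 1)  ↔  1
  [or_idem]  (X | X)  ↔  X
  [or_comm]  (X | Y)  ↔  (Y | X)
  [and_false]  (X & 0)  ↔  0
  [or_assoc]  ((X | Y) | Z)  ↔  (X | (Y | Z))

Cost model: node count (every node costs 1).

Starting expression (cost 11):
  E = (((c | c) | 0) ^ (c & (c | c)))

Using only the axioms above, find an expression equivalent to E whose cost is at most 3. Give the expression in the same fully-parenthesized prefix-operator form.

(c ^ c)   [cost 3]

1. [or_idem →] (c | c)  →  c;  E = ((c | 0) ^ (c & (c | c)))
2. [absorb_and →] (c & (c | c))  →  c;  E = ((c | 0) ^ c)
3. [or_false →] (c | 0)  →  c;  cost 3 ≤ 3, done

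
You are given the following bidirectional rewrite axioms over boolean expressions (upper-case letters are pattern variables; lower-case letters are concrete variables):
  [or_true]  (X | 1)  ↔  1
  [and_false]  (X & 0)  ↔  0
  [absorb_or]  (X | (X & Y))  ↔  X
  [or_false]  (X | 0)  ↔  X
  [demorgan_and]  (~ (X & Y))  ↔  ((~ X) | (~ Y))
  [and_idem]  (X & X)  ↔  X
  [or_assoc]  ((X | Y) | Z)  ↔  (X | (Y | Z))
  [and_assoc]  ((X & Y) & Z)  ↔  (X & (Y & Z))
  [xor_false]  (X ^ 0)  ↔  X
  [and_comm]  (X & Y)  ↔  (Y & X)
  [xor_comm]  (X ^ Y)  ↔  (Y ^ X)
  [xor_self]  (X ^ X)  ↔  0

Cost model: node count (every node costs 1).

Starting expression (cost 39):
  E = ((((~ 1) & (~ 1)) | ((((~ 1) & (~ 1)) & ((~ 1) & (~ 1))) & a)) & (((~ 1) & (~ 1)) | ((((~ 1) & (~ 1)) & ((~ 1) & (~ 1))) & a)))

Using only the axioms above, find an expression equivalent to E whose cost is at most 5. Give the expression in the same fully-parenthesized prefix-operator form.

((~ 1) & (~ 1))   [cost 5]

1. [and_idem →] ((((~ 1) & (~ 1)) | ((((~ 1) & (~ 1)) & ((~ 1) & (~ 1))) & a)) & (((~ 1) & (~ 1)) | ((((~ 1) & (~ 1)) & ((~ 1) & (~ 1))) & a)))  →  (((~ 1) & (~ 1)) | ((((~ 1) & (~ 1)) & ((~ 1) & (~ 1))) & a))
2. [and_idem →] (((~ 1) & (~ 1)) & ((~ 1) & (~ 1)))  →  ((~ 1) & (~ 1));  E = (((~ 1) & (~ 1)) | (((~ 1) & (~ 1)) & a))
3. [absorb_or →] (((~ 1) & (~ 1)) | (((~ 1) & (~ 1)) & a))  →  ((~ 1) & (~ 1));  cost 5 ≤ 5, done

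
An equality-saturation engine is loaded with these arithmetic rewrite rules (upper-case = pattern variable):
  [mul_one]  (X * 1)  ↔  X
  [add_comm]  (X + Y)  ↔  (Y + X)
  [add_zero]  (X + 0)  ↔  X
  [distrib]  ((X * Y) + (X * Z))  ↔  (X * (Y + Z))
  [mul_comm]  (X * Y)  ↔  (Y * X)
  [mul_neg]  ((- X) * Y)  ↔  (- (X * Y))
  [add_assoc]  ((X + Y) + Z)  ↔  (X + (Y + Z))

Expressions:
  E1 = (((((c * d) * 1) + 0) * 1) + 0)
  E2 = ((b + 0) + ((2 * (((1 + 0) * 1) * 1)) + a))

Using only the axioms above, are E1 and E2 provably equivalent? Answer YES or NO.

The axioms are sound identities: if E1 ↔* E2 then E1 and E2 evaluate identically under any assignment.
Under a=0, b=0, c=0, d=0: E1 evaluates to 0, E2 to 2. Distinct ⇒ no rewrite sequence connects them.

NO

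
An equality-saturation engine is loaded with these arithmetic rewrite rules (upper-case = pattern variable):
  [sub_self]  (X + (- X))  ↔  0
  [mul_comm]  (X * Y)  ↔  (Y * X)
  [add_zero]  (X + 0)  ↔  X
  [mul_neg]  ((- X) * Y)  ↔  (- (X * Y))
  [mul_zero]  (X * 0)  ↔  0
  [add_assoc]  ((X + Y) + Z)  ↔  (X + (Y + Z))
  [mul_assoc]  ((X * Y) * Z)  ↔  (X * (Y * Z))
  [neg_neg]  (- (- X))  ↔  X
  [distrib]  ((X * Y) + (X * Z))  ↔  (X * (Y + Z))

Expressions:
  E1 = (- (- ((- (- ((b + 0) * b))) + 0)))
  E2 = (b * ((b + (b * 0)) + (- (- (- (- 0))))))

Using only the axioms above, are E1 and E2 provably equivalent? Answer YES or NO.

YES

1. [add_zero →] ((- (- ((b + 0) * b))) + 0)  →  (- (- ((b + 0) * b)));  E1 = (- (- (- (- ((b + 0) * b)))))
2. [neg_neg →] (- (- ((b + 0) * b)))  →  ((b + 0) * b);  E1 = (- (- ((b + 0) * b)))
3. [neg_neg →] (- (- ((b + 0) * b)))  →  ((b + 0) * b)
4. [add_zero ←] b  →  (b + 0);  E1 = (((b + 0) + 0) * b)
5. [mul_comm →] (((b + 0) + 0) * b)  →  (b * ((b + 0) + 0))
6. [neg_neg ←] 0  →  (- (- 0));  E1 = (b * ((b + 0) + (- (- 0))))
7. [mul_zero ←] 0  →  (b * 0);  E1 = (b * ((b + (b * 0)) + (- (- 0))))
8. [neg_neg ←] (- (- 0))  →  (- (- (- (- 0))));  this is E2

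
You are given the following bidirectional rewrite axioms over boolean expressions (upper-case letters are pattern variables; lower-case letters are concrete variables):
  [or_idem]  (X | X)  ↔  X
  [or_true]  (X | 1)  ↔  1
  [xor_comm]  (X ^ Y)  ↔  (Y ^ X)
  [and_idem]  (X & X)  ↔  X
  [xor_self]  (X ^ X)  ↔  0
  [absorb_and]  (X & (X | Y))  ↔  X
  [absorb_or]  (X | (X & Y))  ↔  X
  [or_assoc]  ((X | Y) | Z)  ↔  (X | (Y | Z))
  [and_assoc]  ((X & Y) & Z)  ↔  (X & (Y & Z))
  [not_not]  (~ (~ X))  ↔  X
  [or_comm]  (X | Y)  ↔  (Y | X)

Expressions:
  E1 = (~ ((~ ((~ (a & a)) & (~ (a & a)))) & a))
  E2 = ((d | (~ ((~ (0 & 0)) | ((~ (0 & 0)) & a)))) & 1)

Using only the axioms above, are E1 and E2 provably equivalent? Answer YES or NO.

Every axiom is a valid identity, so a rewrite proof would force E1 and E2 to agree under every assignment.
At a=0, d=0: E1 = 1 but E2 = 0; they differ, so no derivation exists.

NO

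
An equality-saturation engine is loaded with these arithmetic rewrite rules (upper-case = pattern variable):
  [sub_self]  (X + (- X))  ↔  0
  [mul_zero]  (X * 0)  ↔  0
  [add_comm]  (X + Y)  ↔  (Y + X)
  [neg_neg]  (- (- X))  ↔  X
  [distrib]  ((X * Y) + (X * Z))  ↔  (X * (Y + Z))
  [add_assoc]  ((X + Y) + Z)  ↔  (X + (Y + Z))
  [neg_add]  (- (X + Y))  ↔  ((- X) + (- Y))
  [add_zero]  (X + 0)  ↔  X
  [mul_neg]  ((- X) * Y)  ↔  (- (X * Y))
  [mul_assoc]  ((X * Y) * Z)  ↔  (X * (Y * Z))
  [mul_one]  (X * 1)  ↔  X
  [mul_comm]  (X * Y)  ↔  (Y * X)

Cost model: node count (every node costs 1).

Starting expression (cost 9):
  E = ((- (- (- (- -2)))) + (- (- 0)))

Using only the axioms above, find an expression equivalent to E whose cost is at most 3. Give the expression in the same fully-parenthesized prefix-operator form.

1. [neg_neg →] (- (- 0))  →  0;  E = ((- (- (- (- -2)))) + 0)
2. [add_zero →] ((- (- (- (- -2)))) + 0)  →  (- (- (- (- -2))))
3. [neg_neg →] (- (- (- (- -2))))  →  (- (- -2));  cost 3 ≤ 3, done

(- (- -2))   [cost 3]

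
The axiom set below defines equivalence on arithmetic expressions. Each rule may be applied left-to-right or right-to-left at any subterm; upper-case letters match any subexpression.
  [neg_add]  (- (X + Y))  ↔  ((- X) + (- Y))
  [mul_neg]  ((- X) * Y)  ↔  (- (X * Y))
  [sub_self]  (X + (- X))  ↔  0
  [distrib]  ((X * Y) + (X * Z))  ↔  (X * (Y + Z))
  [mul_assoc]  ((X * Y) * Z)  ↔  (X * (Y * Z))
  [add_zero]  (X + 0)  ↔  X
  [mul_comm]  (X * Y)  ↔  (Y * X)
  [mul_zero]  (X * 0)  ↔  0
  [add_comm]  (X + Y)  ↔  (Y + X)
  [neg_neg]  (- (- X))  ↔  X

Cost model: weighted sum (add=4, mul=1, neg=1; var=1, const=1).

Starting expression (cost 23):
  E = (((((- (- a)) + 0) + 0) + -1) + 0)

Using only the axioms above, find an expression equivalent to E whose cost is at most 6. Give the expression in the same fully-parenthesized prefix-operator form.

(a + -1)   [cost 6]

1. [neg_neg →] (- (- a))  →  a;  E = ((((a + 0) + 0) + -1) + 0)
2. [add_zero →] ((((a + 0) + 0) + -1) + 0)  →  (((a + 0) + 0) + -1)
3. [add_zero →] (a + 0)  →  a;  E = ((a + 0) + -1)
4. [add_zero →] (a + 0)  →  a;  cost 6 ≤ 6, done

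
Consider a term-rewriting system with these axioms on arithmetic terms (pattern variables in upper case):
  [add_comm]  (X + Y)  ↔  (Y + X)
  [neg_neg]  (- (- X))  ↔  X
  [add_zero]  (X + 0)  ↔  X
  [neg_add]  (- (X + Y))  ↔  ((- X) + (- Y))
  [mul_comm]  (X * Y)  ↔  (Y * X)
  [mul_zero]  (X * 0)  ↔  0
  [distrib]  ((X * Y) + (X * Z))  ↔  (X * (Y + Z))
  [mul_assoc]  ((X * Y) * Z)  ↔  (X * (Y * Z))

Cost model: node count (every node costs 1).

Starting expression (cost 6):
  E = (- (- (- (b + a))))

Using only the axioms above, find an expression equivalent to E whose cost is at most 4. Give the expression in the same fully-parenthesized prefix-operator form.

(1) (- (- (- (b + a))))  =[neg_neg →]=  (- (b + a))    ⊢ cost 4, within 4

(- (b + a))   [cost 4]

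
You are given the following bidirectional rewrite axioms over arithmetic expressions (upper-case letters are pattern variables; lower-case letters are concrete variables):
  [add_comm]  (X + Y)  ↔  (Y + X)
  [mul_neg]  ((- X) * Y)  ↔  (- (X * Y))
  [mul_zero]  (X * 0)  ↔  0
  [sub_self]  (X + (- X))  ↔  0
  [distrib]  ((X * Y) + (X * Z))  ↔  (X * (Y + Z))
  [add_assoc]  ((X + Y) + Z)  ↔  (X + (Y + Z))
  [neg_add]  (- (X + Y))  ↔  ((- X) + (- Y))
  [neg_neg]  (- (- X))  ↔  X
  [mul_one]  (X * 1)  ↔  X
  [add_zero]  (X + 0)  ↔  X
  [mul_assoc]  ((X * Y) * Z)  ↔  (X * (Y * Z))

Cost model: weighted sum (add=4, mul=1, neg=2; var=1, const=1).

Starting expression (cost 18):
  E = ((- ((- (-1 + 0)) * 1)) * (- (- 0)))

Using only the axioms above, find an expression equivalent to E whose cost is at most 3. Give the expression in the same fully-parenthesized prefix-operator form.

1. [mul_one →] ((- (-1 + 0)) * 1)  →  (- (-1 + 0));  E = ((- (- (-1 + 0))) * (- (- 0)))
2. [add_zero →] (-1 + 0)  →  -1;  E = ((- (- -1)) * (- (- 0)))
3. [neg_neg →] (- (- -1))  →  -1;  E = (-1 * (- (- 0)))
4. [neg_neg →] (- (- 0))  →  0;  cost 3 ≤ 3, done

(-1 * 0)   [cost 3]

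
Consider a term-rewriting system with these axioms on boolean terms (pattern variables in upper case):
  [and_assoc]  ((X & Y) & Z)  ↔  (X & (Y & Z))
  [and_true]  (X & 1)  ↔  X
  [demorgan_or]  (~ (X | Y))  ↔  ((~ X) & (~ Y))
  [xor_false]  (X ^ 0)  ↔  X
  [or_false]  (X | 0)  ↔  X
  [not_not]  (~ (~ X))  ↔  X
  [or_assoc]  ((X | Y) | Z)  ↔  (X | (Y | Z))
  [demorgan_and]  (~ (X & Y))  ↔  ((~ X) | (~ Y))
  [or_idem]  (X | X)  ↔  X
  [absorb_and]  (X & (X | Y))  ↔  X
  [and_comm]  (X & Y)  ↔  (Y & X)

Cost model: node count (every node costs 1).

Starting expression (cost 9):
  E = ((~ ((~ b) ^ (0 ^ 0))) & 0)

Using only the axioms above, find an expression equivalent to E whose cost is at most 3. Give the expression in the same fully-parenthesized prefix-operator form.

(b & 0)   [cost 3]

1. [xor_false →] (0 ^ 0)  →  0;  E = ((~ ((~ b) ^ 0)) & 0)
2. [xor_false →] ((~ b) ^ 0)  →  (~ b);  E = ((~ (~ b)) & 0)
3. [not_not →] (~ (~ b))  →  b;  cost 3 ≤ 3, done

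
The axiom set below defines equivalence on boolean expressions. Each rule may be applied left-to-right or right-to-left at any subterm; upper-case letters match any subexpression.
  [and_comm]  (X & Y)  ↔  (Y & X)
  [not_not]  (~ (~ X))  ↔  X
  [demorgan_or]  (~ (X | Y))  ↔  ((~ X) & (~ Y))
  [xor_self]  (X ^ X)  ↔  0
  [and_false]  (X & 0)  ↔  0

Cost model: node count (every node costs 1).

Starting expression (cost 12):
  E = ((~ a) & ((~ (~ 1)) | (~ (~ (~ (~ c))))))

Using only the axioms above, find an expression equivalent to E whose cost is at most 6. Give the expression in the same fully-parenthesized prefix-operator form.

((~ a) & (1 | c))   [cost 6]

1. [not_not →] (~ (~ 1))  →  1;  E = ((~ a) & (1 | (~ (~ (~ (~ c))))))
2. [not_not →] (~ (~ (~ (~ c))))  →  (~ (~ c));  E = ((~ a) & (1 | (~ (~ c))))
3. [not_not →] (~ (~ c))  →  c;  cost 6 ≤ 6, done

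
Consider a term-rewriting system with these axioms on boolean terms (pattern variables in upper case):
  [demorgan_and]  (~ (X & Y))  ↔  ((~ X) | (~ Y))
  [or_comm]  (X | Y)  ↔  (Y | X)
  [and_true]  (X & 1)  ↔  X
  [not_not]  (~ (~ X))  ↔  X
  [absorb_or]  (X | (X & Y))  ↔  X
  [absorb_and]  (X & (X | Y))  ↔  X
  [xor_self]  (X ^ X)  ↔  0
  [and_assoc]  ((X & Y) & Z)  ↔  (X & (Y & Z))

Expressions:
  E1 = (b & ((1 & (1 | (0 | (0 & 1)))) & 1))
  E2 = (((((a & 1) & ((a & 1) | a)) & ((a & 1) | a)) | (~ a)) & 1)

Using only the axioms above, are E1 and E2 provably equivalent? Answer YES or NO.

NO

The axioms are sound identities: if E1 ↔* E2 then E1 and E2 evaluate identically under any assignment.
Under a=0, b=0: E1 evaluates to 0, E2 to 1. Distinct ⇒ no rewrite sequence connects them.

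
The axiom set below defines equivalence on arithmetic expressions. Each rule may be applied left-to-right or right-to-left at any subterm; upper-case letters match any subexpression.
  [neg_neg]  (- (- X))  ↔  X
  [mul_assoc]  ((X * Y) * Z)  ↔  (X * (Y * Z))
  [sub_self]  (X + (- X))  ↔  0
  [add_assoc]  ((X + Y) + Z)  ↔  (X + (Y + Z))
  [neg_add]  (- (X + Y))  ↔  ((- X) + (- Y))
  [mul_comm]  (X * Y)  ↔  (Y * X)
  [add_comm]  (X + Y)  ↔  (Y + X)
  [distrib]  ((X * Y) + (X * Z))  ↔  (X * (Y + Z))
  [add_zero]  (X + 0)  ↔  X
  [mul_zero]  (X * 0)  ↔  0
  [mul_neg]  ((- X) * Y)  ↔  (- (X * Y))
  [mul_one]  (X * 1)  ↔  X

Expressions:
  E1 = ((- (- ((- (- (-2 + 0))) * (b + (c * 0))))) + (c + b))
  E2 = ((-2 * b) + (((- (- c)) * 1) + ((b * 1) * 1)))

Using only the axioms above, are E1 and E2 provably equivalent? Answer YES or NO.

step 1: neg_neg (→) rewrites (- (- ((- (- (-2 + 0))) * (b + (c * 0))))) into ((- (- (-2 + 0))) * (b + (c * 0))), now (((- (- (-2 + 0))) * (b + (c * 0))) + (c + b))
step 2: neg_neg (→) rewrites (- (- (-2 + 0))) into (-2 + 0), now (((-2 + 0) * (b + (c * 0))) + (c + b))
step 3: mul_zero (→) rewrites (c * 0) into 0, now (((-2 + 0) * (b + 0)) + (c + b))
step 4: add_zero (→) rewrites (-2 + 0) into -2, now ((-2 * (b + 0)) + (c + b))
step 5: add_zero (→) rewrites (b + 0) into b, now ((-2 * b) + (c + b))
step 6: neg_neg (←) rewrites c into (- (- c)), now ((-2 * b) + ((- (- c)) + b))
step 7: mul_one (←) rewrites b into (b * 1), now ((-2 * b) + ((- (- c)) + (b * 1)))
step 8: mul_one (←) rewrites (b * 1) into ((b * 1) * 1), now ((-2 * b) + ((- (- c)) + ((b * 1) * 1)))
step 9: mul_one (←) rewrites (- (- c)) into ((- (- c)) * 1), which is E2

YES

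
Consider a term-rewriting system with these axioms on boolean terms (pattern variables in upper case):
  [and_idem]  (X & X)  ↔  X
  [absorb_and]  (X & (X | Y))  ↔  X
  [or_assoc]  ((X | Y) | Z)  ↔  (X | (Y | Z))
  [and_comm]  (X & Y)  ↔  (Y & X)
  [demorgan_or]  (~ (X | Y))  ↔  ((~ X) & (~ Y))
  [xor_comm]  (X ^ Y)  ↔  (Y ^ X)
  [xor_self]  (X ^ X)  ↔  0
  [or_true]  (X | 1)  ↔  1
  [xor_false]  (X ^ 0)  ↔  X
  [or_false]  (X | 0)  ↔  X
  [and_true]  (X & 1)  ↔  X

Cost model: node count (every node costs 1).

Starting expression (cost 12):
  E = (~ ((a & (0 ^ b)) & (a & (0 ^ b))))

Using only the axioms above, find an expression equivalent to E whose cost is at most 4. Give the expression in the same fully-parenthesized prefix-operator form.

step 1: and_idem (→) rewrites ((a & (0 ^ b)) & (a & (0 ^ b))) into (a & (0 ^ b)), now (~ (a & (0 ^ b)))
step 2: xor_comm (→) rewrites (0 ^ b) into (b ^ 0), now (~ (a & (b ^ 0)))
step 3: xor_false (→) rewrites (b ^ 0) into b, reaching cost 4 (bound 4)

(~ (a & b))   [cost 4]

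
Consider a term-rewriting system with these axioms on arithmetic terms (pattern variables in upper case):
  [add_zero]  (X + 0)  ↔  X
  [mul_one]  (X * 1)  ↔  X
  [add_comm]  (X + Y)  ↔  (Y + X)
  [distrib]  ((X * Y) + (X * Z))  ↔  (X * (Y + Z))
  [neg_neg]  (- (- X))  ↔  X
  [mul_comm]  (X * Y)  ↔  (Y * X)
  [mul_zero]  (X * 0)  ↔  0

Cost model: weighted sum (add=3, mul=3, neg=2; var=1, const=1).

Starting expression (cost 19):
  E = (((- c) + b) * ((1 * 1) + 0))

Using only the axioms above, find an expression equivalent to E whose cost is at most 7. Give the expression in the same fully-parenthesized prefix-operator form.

step 1: add_zero (→) rewrites ((1 * 1) + 0) into (1 * 1), now (((- c) + b) * (1 * 1))
step 2: mul_one (→) rewrites (1 * 1) into 1, now (((- c) + b) * 1)
step 3: mul_one (→) rewrites (((- c) + b) * 1) into ((- c) + b), reaching cost 7 (bound 7)

((- c) + b)   [cost 7]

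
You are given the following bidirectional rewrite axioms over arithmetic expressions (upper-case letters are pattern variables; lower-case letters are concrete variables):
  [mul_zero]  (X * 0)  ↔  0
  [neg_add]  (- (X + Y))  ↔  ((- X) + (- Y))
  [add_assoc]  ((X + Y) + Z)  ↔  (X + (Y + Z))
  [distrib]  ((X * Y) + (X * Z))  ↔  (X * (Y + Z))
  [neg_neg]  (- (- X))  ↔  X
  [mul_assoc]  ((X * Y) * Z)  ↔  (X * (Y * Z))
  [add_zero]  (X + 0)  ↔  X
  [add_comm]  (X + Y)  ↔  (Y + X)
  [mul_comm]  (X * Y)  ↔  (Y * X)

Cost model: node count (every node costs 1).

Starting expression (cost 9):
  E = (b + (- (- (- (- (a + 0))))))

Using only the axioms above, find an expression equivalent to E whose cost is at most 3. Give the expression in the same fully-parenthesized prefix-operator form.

(b + a)   [cost 3]

step 1: neg_neg (→) rewrites (- (- (a + 0))) into (a + 0), now (b + (- (- (a + 0))))
step 2: neg_neg (→) rewrites (- (- (a + 0))) into (a + 0), now (b + (a + 0))
step 3: add_zero (→) rewrites (a + 0) into a, reaching cost 3 (bound 3)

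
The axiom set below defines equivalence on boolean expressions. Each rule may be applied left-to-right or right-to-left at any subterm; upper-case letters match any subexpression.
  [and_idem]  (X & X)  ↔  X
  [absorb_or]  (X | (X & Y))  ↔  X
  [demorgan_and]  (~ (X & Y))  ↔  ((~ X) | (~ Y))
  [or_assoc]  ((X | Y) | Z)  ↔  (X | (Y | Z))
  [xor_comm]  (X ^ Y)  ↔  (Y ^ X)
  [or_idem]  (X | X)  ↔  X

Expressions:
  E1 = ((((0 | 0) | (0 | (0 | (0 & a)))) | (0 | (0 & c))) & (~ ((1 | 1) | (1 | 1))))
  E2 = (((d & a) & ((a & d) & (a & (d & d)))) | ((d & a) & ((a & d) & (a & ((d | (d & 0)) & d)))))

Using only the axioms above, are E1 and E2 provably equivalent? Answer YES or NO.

Every axiom is a valid identity, so a rewrite proof would force E1 and E2 to agree under every assignment.
At a=1, c=0, d=1: E1 = 0 but E2 = 1; they differ, so no derivation exists.

NO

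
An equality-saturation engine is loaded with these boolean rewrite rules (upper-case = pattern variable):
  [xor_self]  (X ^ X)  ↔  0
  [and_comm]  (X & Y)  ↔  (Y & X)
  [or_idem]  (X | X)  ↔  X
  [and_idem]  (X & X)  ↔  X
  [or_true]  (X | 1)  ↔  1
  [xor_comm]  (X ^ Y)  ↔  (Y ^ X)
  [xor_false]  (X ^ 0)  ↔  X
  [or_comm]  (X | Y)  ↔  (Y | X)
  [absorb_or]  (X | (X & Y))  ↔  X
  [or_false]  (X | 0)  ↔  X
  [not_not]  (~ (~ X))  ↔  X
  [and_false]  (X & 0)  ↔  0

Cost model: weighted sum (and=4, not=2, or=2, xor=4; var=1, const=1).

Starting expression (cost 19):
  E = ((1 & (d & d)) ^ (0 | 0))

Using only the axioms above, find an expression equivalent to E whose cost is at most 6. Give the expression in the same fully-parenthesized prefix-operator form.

step 1: and_idem (→) rewrites (d & d) into d, now ((1 & d) ^ (0 | 0))
step 2: or_false (→) rewrites (0 | 0) into 0, now ((1 & d) ^ 0)
step 3: xor_false (→) rewrites ((1 & d) ^ 0) into (1 & d), reaching cost 6 (bound 6)

(1 & d)   [cost 6]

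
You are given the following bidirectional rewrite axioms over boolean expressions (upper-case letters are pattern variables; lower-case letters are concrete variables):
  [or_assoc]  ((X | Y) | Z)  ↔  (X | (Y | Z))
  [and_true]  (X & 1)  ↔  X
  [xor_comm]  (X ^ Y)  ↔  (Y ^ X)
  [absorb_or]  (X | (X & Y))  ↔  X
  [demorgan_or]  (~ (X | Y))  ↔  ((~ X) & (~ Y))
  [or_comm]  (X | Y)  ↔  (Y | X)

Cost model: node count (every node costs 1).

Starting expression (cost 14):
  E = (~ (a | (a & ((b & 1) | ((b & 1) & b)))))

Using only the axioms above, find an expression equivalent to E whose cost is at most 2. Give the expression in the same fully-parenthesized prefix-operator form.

(1) ((b & 1) | ((b & 1) & b))  =[absorb_or →]=  (b & 1)    ⊢ (~ (a | (a & (b & 1))))
(2) (b & 1)  =[and_true →]=  b    ⊢ (~ (a | (a & b)))
(3) (a | (a & b))  =[absorb_or →]=  a    ⊢ cost 2, within 2

(~ a)   [cost 2]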